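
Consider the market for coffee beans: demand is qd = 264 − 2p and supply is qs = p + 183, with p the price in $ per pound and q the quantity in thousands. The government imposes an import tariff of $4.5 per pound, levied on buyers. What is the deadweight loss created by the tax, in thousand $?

Before the tax: set 264 − 2p = p + 183 → p* = $27, q* = 210.
With the tax collected from buyers, demand (in seller-price terms) shifts: qd = 264 − 2(p + 4.5).
New equilibrium: buyers pay $28.5, sellers receive $24, q = 207. (Wedge: pb − ps = 4.5.)
Quantity falls by |ΔQ| = |210 − 207| = 3.
DWL = ½ · t · |ΔQ| = ½ · 4.5 · 3 = $6.75.

Deadweight loss = $6.75 thousand.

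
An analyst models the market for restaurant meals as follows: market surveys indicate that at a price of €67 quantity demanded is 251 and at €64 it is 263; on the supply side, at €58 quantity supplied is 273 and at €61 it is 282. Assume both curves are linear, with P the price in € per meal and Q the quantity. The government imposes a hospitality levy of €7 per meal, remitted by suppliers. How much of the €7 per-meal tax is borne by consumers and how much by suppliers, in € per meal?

Consumers bear €3 per meal; suppliers bear €4 per meal.

Demand slope: (263 − 251)/(64 − 67) = -4, so Qd = 519 − 4P.
Supply slope: (282 − 273)/(61 − 58) = 3, so Qs = 3P + 99.
Before the tax: set 519 − 4P = 3P + 99 → P* = €60, Q* = 279.
With the tax collected from suppliers, supply shifts: Qs = 3(P − 7) + 99.
Solving gives Q = 267 with consumers paying €63 and suppliers receiving €56 (the €7 wedge).
Burden on consumers: €3; on suppliers: €4. (They sum to €7.)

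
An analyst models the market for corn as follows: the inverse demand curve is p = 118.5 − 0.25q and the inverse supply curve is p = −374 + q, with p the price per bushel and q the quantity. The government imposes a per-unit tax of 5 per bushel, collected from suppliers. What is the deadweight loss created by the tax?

Deadweight loss = 10.

Inverting to q(p) form: qd = 474 − 4p; qs = p + 374.
Before the tax: set 474 − 4p = p + 374 → p* = 20, q* = 394.
With the tax collected from suppliers, supply shifts: qs = (p − 5) + 374.
Solving gives q = 390 with buyers paying 21 and suppliers receiving 16 (the 5 wedge).
Quantity falls by |ΔQ| = |394 − 390| = 4.
DWL = ½ · t · |ΔQ| = ½ · 5 · 4 = 10.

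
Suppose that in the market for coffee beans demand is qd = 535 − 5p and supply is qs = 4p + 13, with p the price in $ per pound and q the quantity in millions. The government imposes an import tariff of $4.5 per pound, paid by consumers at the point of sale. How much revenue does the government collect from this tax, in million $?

Tax revenue = $1057.5 million.

Without the tax, 535 − 5p = 4p + 13 gives 9p = 522, so p* = $58 and q* = 245.
With the tax collected from consumers, demand (in seller-price terms) shifts: qd = 535 − 5(p + 4.5).
New equilibrium: consumers pay $60, producers receive $55.5, q = 235. (Wedge: pb − ps = 4.5.)
Revenue = t · Q = 4.5 · 235 = $1057.5.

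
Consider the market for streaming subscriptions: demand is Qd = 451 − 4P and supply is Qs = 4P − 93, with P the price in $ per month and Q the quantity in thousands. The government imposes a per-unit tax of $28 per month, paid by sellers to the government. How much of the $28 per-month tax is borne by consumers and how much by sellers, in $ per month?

Consumers bear $14 per month; sellers bear $14 per month.

Before the tax: set 451 − 4P = 4P − 93 → P* = $68, Q* = 179.
With the tax collected from sellers, supply shifts: Qs = 4(P − 28) − 93.
New equilibrium: consumers pay $82, sellers receive $54, Q = 123. (Wedge: Pb − Ps = 28.)
Burden on consumers: $14; on sellers: $14. (They sum to $28.)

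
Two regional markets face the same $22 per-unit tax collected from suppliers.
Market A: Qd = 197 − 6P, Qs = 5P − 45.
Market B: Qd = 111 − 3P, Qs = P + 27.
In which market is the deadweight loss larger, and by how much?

Market A, by $478.5.

Market A: pre-tax P* = $22, Q* = 65; post-tax Q = 5; deadweight loss = $660.
Market B: pre-tax P* = $21, Q* = 48; post-tax Q = 31.5; deadweight loss = $181.5.
Difference: $660 vs $181.5 → market A is larger by $478.5.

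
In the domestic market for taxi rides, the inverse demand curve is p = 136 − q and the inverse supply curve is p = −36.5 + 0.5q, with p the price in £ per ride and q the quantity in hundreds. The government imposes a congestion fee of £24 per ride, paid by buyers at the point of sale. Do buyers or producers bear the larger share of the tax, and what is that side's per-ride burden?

Buyers bear the larger share: £16 per ride.

Rewrite in direct form: qd = 136 − p and qs = 2p + 73.
Before the tax: set 136 − p = 2p + 73 → p* = £21, q* = 115.
With the tax collected from buyers, demand (in seller-price terms) shifts: qd = 136 − (p + 24).
Solving gives q = 99 with buyers paying £37 and producers receiving £13 (the £24 wedge).
Per-ride burden: buyers £16, producers £8.
Buyers take the larger share because demand is less price-elastic here (demand slope 1 vs supply slope 2).
The less price-elastic side of the market bears the larger share of a per-unit tax.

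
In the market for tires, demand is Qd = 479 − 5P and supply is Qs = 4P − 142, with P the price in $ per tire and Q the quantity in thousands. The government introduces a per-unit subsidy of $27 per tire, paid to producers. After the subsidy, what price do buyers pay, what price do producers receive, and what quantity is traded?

Without the subsidy, 479 − 5P = 4P − 142 gives 9P = 621, so P* = $69 and Q* = 134.
With a per-unit subsidy paid to producers, each receives P + 27 per unit sold, so supply becomes Qs = 4(P + 27) − 142.
Solving gives Q = 194 with buyers paying $57 and producers receiving $84 (the $27 wedge).

Buyers pay $57; producers receive $84; quantity = 194.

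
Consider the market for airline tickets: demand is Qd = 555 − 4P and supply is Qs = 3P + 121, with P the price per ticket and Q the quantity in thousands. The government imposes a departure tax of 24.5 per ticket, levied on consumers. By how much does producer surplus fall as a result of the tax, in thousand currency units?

Without the tax, 555 − 4P = 3P + 121 gives 7P = 434, so P* = 62 and Q* = 307.
With the tax collected from consumers, demand (in seller-price terms) shifts: Qd = 555 − 4(P + 24.5).
New equilibrium: consumers pay 72.5, producers receive 48, Q = 265. (Wedge: Pb − Ps = 24.5.)
ΔPS is the trapezoid between Q = 265 and Q = 307 of height 14: ½ · (307 + 265) · 14 = 4004.

Producer surplus falls by 4004 thousand.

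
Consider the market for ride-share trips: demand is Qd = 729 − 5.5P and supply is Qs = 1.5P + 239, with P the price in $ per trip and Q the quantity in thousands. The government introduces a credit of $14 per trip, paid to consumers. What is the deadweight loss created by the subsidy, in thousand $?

Deadweight loss = $115.5 thousand.

Without the subsidy, 729 − 5.5P = 1.5P + 239 gives 7P = 490, so P* = $70 and Q* = 344.
With a per-unit subsidy paid to consumers, each effectively pays P − 14, so demand becomes Qd = 729 − 5.5(P − 14).
Solving gives Q = 360.5 with consumers paying $67 and producers receiving $81 (the $14 wedge).
Quantity rises by |ΔQ| = |344 − 360.5| = 16.5.
DWL = ½ · t · |ΔQ| = ½ · 14 · 16.5 = $115.5.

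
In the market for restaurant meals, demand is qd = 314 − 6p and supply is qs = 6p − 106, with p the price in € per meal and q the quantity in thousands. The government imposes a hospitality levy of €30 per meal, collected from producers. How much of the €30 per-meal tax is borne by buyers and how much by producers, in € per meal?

Buyers bear €15 per meal; producers bear €15 per meal.

Before the tax: set 314 − 6p = 6p − 106 → p* = €35, q* = 104.
With the tax collected from producers, supply shifts: qs = 6(p − 30) − 106.
Solving gives q = 14 with buyers paying €50 and producers receiving €20 (the €30 wedge).
Burden on buyers: €15; on producers: €15. (They sum to €30.)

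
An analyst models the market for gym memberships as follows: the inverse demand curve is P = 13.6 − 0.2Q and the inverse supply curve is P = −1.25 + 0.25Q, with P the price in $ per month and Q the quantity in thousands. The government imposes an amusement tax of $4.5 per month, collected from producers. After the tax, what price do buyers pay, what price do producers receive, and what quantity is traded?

Buyers pay $9; producers receive $4.5; quantity = 23.

Rewrite in direct form: Qd = 68 − 5P and Qs = 4P + 5.
Before the tax: set 68 − 5P = 4P + 5 → P* = $7, Q* = 33.
With the tax collected from producers, supply shifts: Qs = 4(P − 4.5) + 5.
New equilibrium: buyers pay $9, producers receive $4.5, Q = 23. (Wedge: Pb − Ps = 4.5.)
The less price-elastic side of the market bears the larger share of a per-unit tax.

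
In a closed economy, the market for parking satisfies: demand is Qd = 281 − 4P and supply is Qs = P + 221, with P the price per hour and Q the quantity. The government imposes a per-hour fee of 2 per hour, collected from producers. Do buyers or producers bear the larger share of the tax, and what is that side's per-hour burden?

Without the tax, 281 − 4P = P + 221 gives 5P = 60, so P* = 12 and Q* = 233.
With the tax collected from producers, supply shifts: Qs = (P − 2) + 221.
New equilibrium: buyers pay 12.4, producers receive 10.4, Q = 231.4. (Wedge: Pb − Ps = 2.)
Per-hour burden: buyers 0.4, producers 1.6.
Producers take the larger share because supply is less price-elastic here (demand slope 4 vs supply slope 1).

Producers bear the larger share: 1.6 per hour.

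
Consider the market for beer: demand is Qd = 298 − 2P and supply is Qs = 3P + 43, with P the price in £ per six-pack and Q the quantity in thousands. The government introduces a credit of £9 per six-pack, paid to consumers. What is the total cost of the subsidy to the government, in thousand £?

Government outlay = £1861.2 thousand.

Without the subsidy, 298 − 2P = 3P + 43 gives 5P = 255, so P* = £51 and Q* = 196.
With a per-unit subsidy paid to consumers, each effectively pays P − 9, so demand becomes Qd = 298 − 2(P − 9).
Solving gives Q = 206.8 with consumers paying £45.6 and producers receiving £54.6 (the £9 wedge).
Outlay = t · Q = 9 · 206.8 = £1861.2.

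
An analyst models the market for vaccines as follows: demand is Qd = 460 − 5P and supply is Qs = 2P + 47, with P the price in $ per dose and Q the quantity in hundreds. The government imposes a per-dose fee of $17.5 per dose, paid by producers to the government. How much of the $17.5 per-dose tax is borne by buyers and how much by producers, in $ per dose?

Without the tax, 460 − 5P = 2P + 47 gives 7P = 413, so P* = $59 and Q* = 165.
With the tax collected from producers, supply shifts: Qs = 2(P − 17.5) + 47.
Solving gives Q = 140 with buyers paying $64 and producers receiving $46.5 (the $17.5 wedge).
Burden on buyers: $5; on producers: $12.5. (They sum to $17.5.)

Buyers bear $5 per dose; producers bear $12.5 per dose.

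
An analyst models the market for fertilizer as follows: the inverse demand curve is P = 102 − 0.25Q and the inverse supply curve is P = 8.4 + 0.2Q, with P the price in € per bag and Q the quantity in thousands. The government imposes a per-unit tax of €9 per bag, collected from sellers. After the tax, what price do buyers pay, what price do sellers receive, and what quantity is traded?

Rewrite in direct form: Qd = 408 − 4P and Qs = 5P − 42.
Without the tax, 408 − 4P = 5P − 42 gives 9P = 450, so P* = €50 and Q* = 208.
With the tax collected from sellers, supply shifts: Qs = 5(P − 9) − 42.
Solving gives Q = 188 with buyers paying €55 and sellers receiving €46 (the €9 wedge).
The less price-elastic side of the market bears the larger share of a per-unit tax.

Buyers pay €55; sellers receive €46; quantity = 188.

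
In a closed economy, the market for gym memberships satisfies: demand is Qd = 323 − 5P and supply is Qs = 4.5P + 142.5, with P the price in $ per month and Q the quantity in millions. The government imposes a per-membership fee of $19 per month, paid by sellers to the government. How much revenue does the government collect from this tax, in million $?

Tax revenue = $3477 million.

Before the tax: set 323 − 5P = 4.5P + 142.5 → P* = $19, Q* = 228.
With the tax collected from sellers, supply shifts: Qs = 4.5(P − 19) + 142.5.
Solving gives Q = 183 with buyers paying $28 and sellers receiving $9 (the $19 wedge).
Revenue = t · Q = 19 · 183 = $3477.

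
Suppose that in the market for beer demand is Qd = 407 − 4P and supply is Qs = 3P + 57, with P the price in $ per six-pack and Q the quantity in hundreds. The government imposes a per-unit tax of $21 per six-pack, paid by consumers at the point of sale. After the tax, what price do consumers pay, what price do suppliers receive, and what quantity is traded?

Consumers pay $59; suppliers receive $38; quantity = 171.

Without the tax, 407 − 4P = 3P + 57 gives 7P = 350, so P* = $50 and Q* = 207.
With the tax collected from consumers, demand (in seller-price terms) shifts: Qd = 407 − 4(P + 21).
New equilibrium: consumers pay $59, suppliers receive $38, Q = 171. (Wedge: Pb − Ps = 21.)
The less price-elastic side of the market bears the larger share of a per-unit tax.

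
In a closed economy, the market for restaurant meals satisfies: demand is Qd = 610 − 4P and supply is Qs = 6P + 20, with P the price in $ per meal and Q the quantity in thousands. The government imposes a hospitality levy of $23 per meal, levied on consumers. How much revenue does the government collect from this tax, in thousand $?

Before the tax: set 610 − 4P = 6P + 20 → P* = $59, Q* = 374.
With the tax collected from consumers, demand (in seller-price terms) shifts: Qd = 610 − 4(P + 23).
Solving gives Q = 318.8 with consumers paying $72.8 and producers receiving $49.8 (the $23 wedge).
Revenue = t · Q = 23 · 318.8 = $7332.4.

Tax revenue = $7332.4 thousand.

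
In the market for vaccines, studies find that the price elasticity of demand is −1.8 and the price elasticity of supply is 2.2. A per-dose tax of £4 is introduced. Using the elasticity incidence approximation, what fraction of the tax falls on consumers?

Consumers' share ≈ 0.55.

Incidence ratio: consumers' share ≈ εs / (εs + |εd|) = 2.2 / (2.2 + 1.8) = 0.55.
Supply is the more elastic side, so consumers bear the larger share.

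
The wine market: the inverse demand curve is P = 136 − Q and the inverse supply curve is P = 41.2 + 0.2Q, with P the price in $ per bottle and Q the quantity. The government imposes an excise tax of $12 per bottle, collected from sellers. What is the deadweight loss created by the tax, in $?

Deadweight loss = $60.

Rewrite in direct form: Qd = 136 − P and Qs = 5P − 206.
Before the tax: set 136 − P = 5P − 206 → P* = $57, Q* = 79.
With the tax collected from sellers, supply shifts: Qs = 5(P − 12) − 206.
New equilibrium: buyers pay $67, sellers receive $55, Q = 69. (Wedge: Pb − Ps = 12.)
Quantity falls by |ΔQ| = |79 − 69| = 10.
DWL = ½ · t · |ΔQ| = ½ · 12 · 10 = $60.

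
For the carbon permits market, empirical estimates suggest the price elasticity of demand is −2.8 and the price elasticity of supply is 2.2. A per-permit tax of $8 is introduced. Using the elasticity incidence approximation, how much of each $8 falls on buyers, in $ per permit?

Buyers bear ≈ $3.52 per permit.

Incidence ratio: buyers' share ≈ εs / (εs + |εd|) = 2.2 / (2.2 + 2.8) = 0.44.
So buyers bear ≈ 0.44 × $8 = $3.52; sellers bear $4.48.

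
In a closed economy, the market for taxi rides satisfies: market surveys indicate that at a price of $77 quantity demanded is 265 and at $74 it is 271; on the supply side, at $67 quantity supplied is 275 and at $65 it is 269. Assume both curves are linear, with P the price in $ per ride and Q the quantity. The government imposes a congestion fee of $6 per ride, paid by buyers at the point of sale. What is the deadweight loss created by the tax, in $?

Deadweight loss = $21.6.

Demand slope: (271 − 265)/(74 − 77) = -2, so Qd = 419 − 2P.
Supply slope: (269 − 275)/(65 − 67) = 3, so Qs = 3P + 74.
Before the tax: set 419 − 2P = 3P + 74 → P* = $69, Q* = 281.
With the tax collected from buyers, demand (in seller-price terms) shifts: Qd = 419 − 2(P + 6).
Solving gives Q = 273.8 with buyers paying $72.6 and suppliers receiving $66.6 (the $6 wedge).
Quantity falls by |ΔQ| = |281 − 273.8| = 7.2.
DWL = ½ · t · |ΔQ| = ½ · 6 · 7.2 = $21.6.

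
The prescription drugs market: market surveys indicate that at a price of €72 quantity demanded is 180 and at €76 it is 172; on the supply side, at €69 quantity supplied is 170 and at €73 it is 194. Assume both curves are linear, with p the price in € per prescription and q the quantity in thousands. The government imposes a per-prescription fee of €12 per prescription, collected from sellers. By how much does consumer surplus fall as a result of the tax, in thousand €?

Consumer surplus falls by €1557 thousand.

Demand slope: (172 − 180)/(76 − 72) = -2, so qd = 324 − 2p.
Supply slope: (194 − 170)/(73 − 69) = 6, so qs = 6p − 244.
Before the tax: set 324 − 2p = 6p − 244 → p* = €71, q* = 182.
With the tax collected from sellers, supply shifts: qs = 6(p − 12) − 244.
Solving gives q = 164 with consumers paying €80 and sellers receiving €68 (the €12 wedge).
ΔCS is the trapezoid between Q = 164 and Q = 182 of height €9: ½ · (182 + 164) · 9 = €1557.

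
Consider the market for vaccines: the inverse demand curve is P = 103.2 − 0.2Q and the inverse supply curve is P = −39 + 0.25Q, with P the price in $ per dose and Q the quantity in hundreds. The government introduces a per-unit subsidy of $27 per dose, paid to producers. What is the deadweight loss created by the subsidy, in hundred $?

Inverting to Q(P) form: Qd = 516 − 5P; Qs = 4P + 156.
Before the subsidy: set 516 − 5P = 4P + 156 → P* = $40, Q* = 316.
With a per-unit subsidy paid to producers, each receives P + 27 per unit sold, so supply becomes Qs = 4(P + 27) + 156.
Solving gives Q = 376 with buyers paying $28 and producers receiving $55 (the $27 wedge).
Quantity rises by |ΔQ| = |316 − 376| = 60.
DWL = ½ · t · |ΔQ| = ½ · 27 · 60 = $810.

Deadweight loss = $810 hundred.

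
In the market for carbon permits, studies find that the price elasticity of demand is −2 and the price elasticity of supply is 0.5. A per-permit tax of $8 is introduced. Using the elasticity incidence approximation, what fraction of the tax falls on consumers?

Incidence ratio: consumers' share ≈ εs / (εs + |εd|) = 0.5 / (0.5 + 2) = 0.2.
Supply is the less elastic side, so consumers bear the smaller share.

Consumers' share ≈ 0.2.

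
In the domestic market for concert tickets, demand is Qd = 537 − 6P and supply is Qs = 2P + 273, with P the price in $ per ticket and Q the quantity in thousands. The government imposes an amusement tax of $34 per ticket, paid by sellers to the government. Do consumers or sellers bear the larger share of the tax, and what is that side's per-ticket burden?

Sellers bear the larger share: $25.5 per ticket.

Without the tax, 537 − 6P = 2P + 273 gives 8P = 264, so P* = $33 and Q* = 339.
With the tax collected from sellers, supply shifts: Qs = 2(P − 34) + 273.
Solving gives Q = 288 with consumers paying $41.5 and sellers receiving $7.5 (the $34 wedge).
Per-ticket burden: consumers $8.5, sellers $25.5.
Sellers take the larger share because supply is less price-elastic here (demand slope 6 vs supply slope 2).
The less price-elastic side of the market bears the larger share of a per-unit tax.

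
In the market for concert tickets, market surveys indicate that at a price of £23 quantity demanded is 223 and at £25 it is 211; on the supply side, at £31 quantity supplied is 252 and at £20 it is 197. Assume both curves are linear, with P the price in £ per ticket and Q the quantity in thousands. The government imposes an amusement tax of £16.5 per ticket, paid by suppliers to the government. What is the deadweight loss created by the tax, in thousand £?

Demand slope: (211 − 223)/(25 − 23) = -6, so Qd = 361 − 6P.
Supply slope: (197 − 252)/(20 − 31) = 5, so Qs = 5P + 97.
Without the tax, 361 − 6P = 5P + 97 gives 11P = 264, so P* = £24 and Q* = 217.
With the tax collected from suppliers, supply shifts: Qs = 5(P − 16.5) + 97.
Solving gives Q = 172 with consumers paying £31.5 and suppliers receiving £15 (the £16.5 wedge).
Quantity falls by |ΔQ| = |217 − 172| = 45.
DWL = ½ · t · |ΔQ| = ½ · 16.5 · 45 = £371.25.

Deadweight loss = £371.25 thousand.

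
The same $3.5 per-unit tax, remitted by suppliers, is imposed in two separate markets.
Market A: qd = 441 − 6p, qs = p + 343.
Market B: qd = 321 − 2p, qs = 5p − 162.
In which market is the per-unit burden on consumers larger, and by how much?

Market B, by $2.

Market A: pre-tax p* = $14, q* = 357; post-tax q = 354; per-unit burden on consumers = $0.5.
Market B: pre-tax p* = $69, q* = 183; post-tax q = 178; per-unit burden on consumers = $2.5.
Difference: $0.5 vs $2.5 → market B is larger by $2.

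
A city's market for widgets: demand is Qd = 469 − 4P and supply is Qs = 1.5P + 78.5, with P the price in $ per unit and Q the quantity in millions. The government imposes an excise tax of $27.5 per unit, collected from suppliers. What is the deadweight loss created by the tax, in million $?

Deadweight loss = $412.5 million.

Before the tax: set 469 − 4P = 1.5P + 78.5 → P* = $71, Q* = 185.
With the tax collected from suppliers, supply shifts: Qs = 1.5(P − 27.5) + 78.5.
New equilibrium: consumers pay $78.5, suppliers receive $51, Q = 155. (Wedge: Pb − Ps = 27.5.)
Quantity falls by |ΔQ| = |185 − 155| = 30.
DWL = ½ · t · |ΔQ| = ½ · 27.5 · 30 = $412.5.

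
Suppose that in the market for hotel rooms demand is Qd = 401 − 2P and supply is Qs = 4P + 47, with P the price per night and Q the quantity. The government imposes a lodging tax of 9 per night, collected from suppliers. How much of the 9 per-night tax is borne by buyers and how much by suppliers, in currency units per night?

Without the tax, 401 − 2P = 4P + 47 gives 6P = 354, so P* = 59 and Q* = 283.
With the tax collected from suppliers, supply shifts: Qs = 4(P − 9) + 47.
Solving gives Q = 271 with buyers paying 65 and suppliers receiving 56 (the 9 wedge).
Burden on buyers: 6; on suppliers: 3. (They sum to 9.)

Buyers bear 6 per night; suppliers bear 3 per night.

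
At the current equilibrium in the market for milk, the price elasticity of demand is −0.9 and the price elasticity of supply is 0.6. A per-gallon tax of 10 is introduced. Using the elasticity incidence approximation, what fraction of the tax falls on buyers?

Buyers' share ≈ 0.4.

Incidence ratio: buyers' share ≈ εs / (εs + |εd|) = 0.6 / (0.6 + 0.9) = 0.4.
Supply is the less elastic side, so buyers bear the smaller share.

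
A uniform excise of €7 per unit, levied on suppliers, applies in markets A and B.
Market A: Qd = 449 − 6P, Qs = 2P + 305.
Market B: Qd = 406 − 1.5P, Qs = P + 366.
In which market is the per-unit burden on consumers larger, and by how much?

Market B, by €1.05.

Market A: pre-tax P* = €18, Q* = 341; post-tax Q = 330.5; per-unit burden on consumers = €1.75.
Market B: pre-tax P* = €16, Q* = 382; post-tax Q = 377.8; per-unit burden on consumers = €2.8.
Difference: €1.75 vs €2.8 → market B is larger by €1.05.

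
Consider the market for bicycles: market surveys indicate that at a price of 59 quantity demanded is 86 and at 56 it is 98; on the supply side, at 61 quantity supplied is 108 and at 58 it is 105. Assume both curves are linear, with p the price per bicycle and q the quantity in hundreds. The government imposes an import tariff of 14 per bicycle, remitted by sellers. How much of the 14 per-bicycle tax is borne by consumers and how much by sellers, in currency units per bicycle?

Demand slope: (98 − 86)/(56 − 59) = -4, so qd = 322 − 4p.
Supply slope: (105 − 108)/(58 − 61) = 1, so qs = p + 47.
Without the tax, 322 − 4p = p + 47 gives 5p = 275, so p* = 55 and q* = 102.
With the tax collected from sellers, supply shifts: qs = (p − 14) + 47.
New equilibrium: consumers pay 57.8, sellers receive 43.8, q = 90.8. (Wedge: pb − ps = 14.)
Burden on consumers: 2.8; on sellers: 11.2. (They sum to 14.)

Consumers bear 2.8 per bicycle; sellers bear 11.2 per bicycle.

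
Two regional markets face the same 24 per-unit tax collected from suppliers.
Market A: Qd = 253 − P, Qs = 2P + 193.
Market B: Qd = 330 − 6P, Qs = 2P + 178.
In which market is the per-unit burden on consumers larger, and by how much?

Market A: pre-tax P* = 20, Q* = 233; post-tax Q = 217; per-unit burden on consumers = 16.
Market B: pre-tax P* = 19, Q* = 216; post-tax Q = 180; per-unit burden on consumers = 6.
Difference: 16 vs 6 → market A is larger by 10.

Market A, by 10.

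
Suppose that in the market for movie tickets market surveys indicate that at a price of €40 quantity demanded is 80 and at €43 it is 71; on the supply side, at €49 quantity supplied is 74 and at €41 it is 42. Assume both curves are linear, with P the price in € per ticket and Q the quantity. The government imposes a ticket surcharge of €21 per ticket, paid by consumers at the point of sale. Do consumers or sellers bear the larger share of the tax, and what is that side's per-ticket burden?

Demand slope: (71 − 80)/(43 − 40) = -3, so Qd = 200 − 3P.
Supply slope: (42 − 74)/(41 − 49) = 4, so Qs = 4P − 122.
Without the tax, 200 − 3P = 4P − 122 gives 7P = 322, so P* = €46 and Q* = 62.
With the tax collected from consumers, demand (in seller-price terms) shifts: Qd = 200 − 3(P + 21).
New equilibrium: consumers pay €58, sellers receive €37, Q = 26. (Wedge: Pb − Ps = 21.)
Per-ticket burden: consumers €12, sellers €9.
Consumers take the larger share because demand is less price-elastic here (demand slope 3 vs supply slope 4).

Consumers bear the larger share: €12 per ticket.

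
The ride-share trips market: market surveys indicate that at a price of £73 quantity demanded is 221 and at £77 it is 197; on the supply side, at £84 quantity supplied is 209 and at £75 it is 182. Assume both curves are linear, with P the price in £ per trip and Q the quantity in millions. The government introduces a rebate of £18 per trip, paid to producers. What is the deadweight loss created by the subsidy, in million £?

Demand slope: (197 − 221)/(77 − 73) = -6, so Qd = 659 − 6P.
Supply slope: (182 − 209)/(75 − 84) = 3, so Qs = 3P − 43.
Before the subsidy: set 659 − 6P = 3P − 43 → P* = £78, Q* = 191.
With a per-unit subsidy paid to producers, each receives P + 18 per unit sold, so supply becomes Qs = 3(P + 18) − 43.
New equilibrium: buyers pay £72, producers receive £90, Q = 227. (Wedge: Pb − Ps = −18.)
Quantity rises by |ΔQ| = |191 − 227| = 36.
DWL = ½ · t · |ΔQ| = ½ · 18 · 36 = £324.

Deadweight loss = £324 million.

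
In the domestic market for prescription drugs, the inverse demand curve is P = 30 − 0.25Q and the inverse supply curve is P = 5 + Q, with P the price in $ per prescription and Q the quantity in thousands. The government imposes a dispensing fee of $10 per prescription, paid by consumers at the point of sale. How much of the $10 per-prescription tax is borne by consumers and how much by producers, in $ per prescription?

Consumers bear $2 per prescription; producers bear $8 per prescription.

Rewrite in direct form: Qd = 120 − 4P and Qs = P − 5.
Before the tax: set 120 − 4P = P − 5 → P* = $25, Q* = 20.
With the tax collected from consumers, demand (in seller-price terms) shifts: Qd = 120 − 4(P + 10).
Solving gives Q = 12 with consumers paying $27 and producers receiving $17 (the $10 wedge).
Burden on consumers: $2; on producers: $8. (They sum to $10.)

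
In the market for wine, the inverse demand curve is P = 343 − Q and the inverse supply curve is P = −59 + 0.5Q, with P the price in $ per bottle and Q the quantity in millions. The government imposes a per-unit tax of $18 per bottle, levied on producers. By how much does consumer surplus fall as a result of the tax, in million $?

Consumer surplus falls by $3144 million.

Rewrite in direct form: Qd = 343 − P and Qs = 2P + 118.
Before the tax: set 343 − P = 2P + 118 → P* = $75, Q* = 268.
With the tax collected from producers, supply shifts: Qs = 2(P − 18) + 118.
New equilibrium: consumers pay $87, producers receive $69, Q = 256. (Wedge: Pb − Ps = 18.)
ΔCS is the trapezoid between Q = 256 and Q = 268 of height $12: ½ · (268 + 256) · 12 = $3144.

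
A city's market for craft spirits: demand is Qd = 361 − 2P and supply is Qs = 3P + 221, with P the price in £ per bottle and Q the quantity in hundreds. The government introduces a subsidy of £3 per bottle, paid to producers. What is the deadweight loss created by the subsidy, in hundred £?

Without the subsidy, 361 − 2P = 3P + 221 gives 5P = 140, so P* = £28 and Q* = 305.
With a per-unit subsidy paid to producers, each receives P + 3 per unit sold, so supply becomes Qs = 3(P + 3) + 221.
New equilibrium: buyers pay £26.2, producers receive £29.2, Q = 308.6. (Wedge: Pb − Ps = −3.)
Quantity rises by |ΔQ| = |305 − 308.6| = 3.6.
DWL = ½ · t · |ΔQ| = ½ · 3 · 3.6 = £5.4.

Deadweight loss = £5.4 hundred.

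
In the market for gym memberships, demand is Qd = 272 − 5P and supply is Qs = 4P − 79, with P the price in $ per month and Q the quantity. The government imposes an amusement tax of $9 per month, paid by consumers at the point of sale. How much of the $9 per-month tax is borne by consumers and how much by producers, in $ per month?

Consumers bear $4 per month; producers bear $5 per month.

Before the tax: set 272 − 5P = 4P − 79 → P* = $39, Q* = 77.
With the tax collected from consumers, demand (in seller-price terms) shifts: Qd = 272 − 5(P + 9).
New equilibrium: consumers pay $43, producers receive $34, Q = 57. (Wedge: Pb − Ps = 9.)
Burden on consumers: $4; on producers: $5. (They sum to $9.)
The less price-elastic side of the market bears the larger share of a per-unit tax.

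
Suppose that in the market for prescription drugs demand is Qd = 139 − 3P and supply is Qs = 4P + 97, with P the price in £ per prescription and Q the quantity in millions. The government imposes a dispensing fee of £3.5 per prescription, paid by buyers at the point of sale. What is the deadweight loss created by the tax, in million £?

Before the tax: set 139 − 3P = 4P + 97 → P* = £6, Q* = 121.
With the tax collected from buyers, demand (in seller-price terms) shifts: Qd = 139 − 3(P + 3.5).
New equilibrium: buyers pay £8, suppliers receive £4.5, Q = 115. (Wedge: Pb − Ps = 3.5.)
Quantity falls by |ΔQ| = |121 − 115| = 6.
DWL = ½ · t · |ΔQ| = ½ · 3.5 · 6 = £10.5.

Deadweight loss = £10.5 million.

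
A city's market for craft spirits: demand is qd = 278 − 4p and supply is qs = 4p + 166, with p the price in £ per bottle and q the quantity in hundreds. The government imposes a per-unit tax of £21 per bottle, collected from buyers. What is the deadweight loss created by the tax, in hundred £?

Without the tax, 278 − 4p = 4p + 166 gives 8p = 112, so p* = £14 and q* = 222.
With the tax collected from buyers, demand (in seller-price terms) shifts: qd = 278 − 4(p + 21).
New equilibrium: buyers pay £24.5, suppliers receive £3.5, q = 180. (Wedge: pb − ps = 21.)
Quantity falls by |ΔQ| = |222 − 180| = 42.
DWL = ½ · t · |ΔQ| = ½ · 21 · 42 = £441.

Deadweight loss = £441 hundred.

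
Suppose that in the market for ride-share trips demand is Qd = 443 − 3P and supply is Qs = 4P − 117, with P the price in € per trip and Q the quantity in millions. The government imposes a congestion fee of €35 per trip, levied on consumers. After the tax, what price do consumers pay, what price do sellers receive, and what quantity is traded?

Without the tax, 443 − 3P = 4P − 117 gives 7P = 560, so P* = €80 and Q* = 203.
With the tax collected from consumers, demand (in seller-price terms) shifts: Qd = 443 − 3(P + 35).
New equilibrium: consumers pay €100, sellers receive €65, Q = 143. (Wedge: Pb − Ps = 35.)

Consumers pay €100; sellers receive €65; quantity = 143.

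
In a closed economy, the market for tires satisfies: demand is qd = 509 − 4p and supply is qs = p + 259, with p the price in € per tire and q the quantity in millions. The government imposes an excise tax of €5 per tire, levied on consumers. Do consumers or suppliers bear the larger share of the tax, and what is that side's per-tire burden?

Suppliers bear the larger share: €4 per tire.

Without the tax, 509 − 4p = p + 259 gives 5p = 250, so p* = €50 and q* = 309.
With the tax collected from consumers, demand (in seller-price terms) shifts: qd = 509 − 4(p + 5).
New equilibrium: consumers pay €51, suppliers receive €46, q = 305. (Wedge: pb − ps = 5.)
Per-tire burden: consumers €1, suppliers €4.
Suppliers take the larger share because supply is less price-elastic here (demand slope 4 vs supply slope 1).
The less price-elastic side of the market bears the larger share of a per-unit tax.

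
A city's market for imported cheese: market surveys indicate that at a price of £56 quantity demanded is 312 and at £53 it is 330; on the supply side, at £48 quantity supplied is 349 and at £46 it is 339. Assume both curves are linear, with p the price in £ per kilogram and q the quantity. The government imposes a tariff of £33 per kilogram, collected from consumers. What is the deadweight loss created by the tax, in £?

Demand slope: (330 − 312)/(53 − 56) = -6, so qd = 648 − 6p.
Supply slope: (339 − 349)/(46 − 48) = 5, so qs = 5p + 109.
Without the tax, 648 − 6p = 5p + 109 gives 11p = 539, so p* = £49 and q* = 354.
With the tax collected from consumers, demand (in seller-price terms) shifts: qd = 648 − 6(p + 33).
Solving gives q = 264 with consumers paying £64 and producers receiving £31 (the £33 wedge).
Quantity falls by |ΔQ| = |354 − 264| = 90.
DWL = ½ · t · |ΔQ| = ½ · 33 · 90 = £1485.

Deadweight loss = £1485.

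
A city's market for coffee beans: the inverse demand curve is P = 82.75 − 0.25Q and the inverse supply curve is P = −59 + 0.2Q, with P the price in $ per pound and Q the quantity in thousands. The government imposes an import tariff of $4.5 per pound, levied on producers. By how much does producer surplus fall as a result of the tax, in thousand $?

Producer surplus falls by $620 thousand.

Inverting to Q(P) form: Qd = 331 − 4P; Qs = 5P + 295.
Before the tax: set 331 − 4P = 5P + 295 → P* = $4, Q* = 315.
With the tax collected from producers, supply shifts: Qs = 5(P − 4.5) + 295.
Solving gives Q = 305 with consumers paying $6.5 and producers receiving $2 (the $4.5 wedge).
ΔPS is the trapezoid between Q = 305 and Q = 315 of height $2: ½ · (315 + 305) · 2 = $620.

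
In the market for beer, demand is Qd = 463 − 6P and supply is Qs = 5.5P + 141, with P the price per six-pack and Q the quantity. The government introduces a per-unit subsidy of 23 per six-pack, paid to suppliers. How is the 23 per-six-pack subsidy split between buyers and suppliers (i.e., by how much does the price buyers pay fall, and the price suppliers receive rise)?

Buyers gain 11 per six-pack; suppliers gain 12 per six-pack.

Without the subsidy, 463 − 6P = 5.5P + 141 gives 11.5P = 322, so P* = 28 and Q* = 295.
With a per-unit subsidy paid to suppliers, each receives P + 23 per unit sold, so supply becomes Qs = 5.5(P + 23) + 141.
Solving gives Q = 361 with buyers paying 17 and suppliers receiving 40 (the 23 wedge).
Gain to buyers: 11; to suppliers: 12. (They sum to 23.)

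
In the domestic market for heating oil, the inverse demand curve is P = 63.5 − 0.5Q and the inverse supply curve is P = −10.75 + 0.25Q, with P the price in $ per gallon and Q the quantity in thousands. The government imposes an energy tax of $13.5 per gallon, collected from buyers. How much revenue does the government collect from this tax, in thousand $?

Rewrite in direct form: Qd = 127 − 2P and Qs = 4P + 43.
Without the tax, 127 − 2P = 4P + 43 gives 6P = 84, so P* = $14 and Q* = 99.
With the tax collected from buyers, demand (in seller-price terms) shifts: Qd = 127 − 2(P + 13.5).
Solving gives Q = 81 with buyers paying $23 and sellers receiving $9.5 (the $13.5 wedge).
Revenue = t · Q = 13.5 · 81 = $1093.5.

Tax revenue = $1093.5 thousand.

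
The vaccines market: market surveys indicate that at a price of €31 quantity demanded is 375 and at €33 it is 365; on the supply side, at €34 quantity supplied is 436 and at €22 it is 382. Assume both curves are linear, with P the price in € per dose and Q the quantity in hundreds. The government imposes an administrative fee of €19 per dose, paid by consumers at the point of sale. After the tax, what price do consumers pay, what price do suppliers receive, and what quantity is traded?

Demand slope: (365 − 375)/(33 − 31) = -5, so Qd = 530 − 5P.
Supply slope: (382 − 436)/(22 − 34) = 4.5, so Qs = 4.5P + 283.
Without the tax, 530 − 5P = 4.5P + 283 gives 9.5P = 247, so P* = €26 and Q* = 400.
With the tax collected from consumers, demand (in seller-price terms) shifts: Qd = 530 − 5(P + 19).
Solving gives Q = 355 with consumers paying €35 and suppliers receiving €16 (the €19 wedge).

Consumers pay €35; suppliers receive €16; quantity = 355.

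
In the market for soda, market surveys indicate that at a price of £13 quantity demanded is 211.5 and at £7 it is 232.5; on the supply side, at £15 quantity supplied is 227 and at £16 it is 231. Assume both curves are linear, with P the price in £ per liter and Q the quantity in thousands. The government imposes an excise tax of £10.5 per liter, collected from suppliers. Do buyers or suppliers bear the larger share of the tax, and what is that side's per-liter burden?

Buyers bear the larger share: £5.6 per liter.

Demand slope: (232.5 − 211.5)/(7 − 13) = -3.5, so Qd = 257 − 3.5P.
Supply slope: (231 − 227)/(16 − 15) = 4, so Qs = 4P + 167.
Without the tax, 257 − 3.5P = 4P + 167 gives 7.5P = 90, so P* = £12 and Q* = 215.
With the tax collected from suppliers, supply shifts: Qs = 4(P − 10.5) + 167.
New equilibrium: buyers pay £17.6, suppliers receive £7.1, Q = 195.4. (Wedge: Pb − Ps = 10.5.)
Per-liter burden: buyers £5.6, suppliers £4.9.
Buyers take the larger share because demand is less price-elastic here (demand slope 3.5 vs supply slope 4).
The less price-elastic side of the market bears the larger share of a per-unit tax.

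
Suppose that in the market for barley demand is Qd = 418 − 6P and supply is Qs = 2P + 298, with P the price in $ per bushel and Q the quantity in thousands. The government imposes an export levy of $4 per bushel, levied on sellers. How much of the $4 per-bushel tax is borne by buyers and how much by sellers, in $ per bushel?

Buyers bear $1 per bushel; sellers bear $3 per bushel.

Without the tax, 418 − 6P = 2P + 298 gives 8P = 120, so P* = $15 and Q* = 328.
With the tax collected from sellers, supply shifts: Qs = 2(P − 4) + 298.
Solving gives Q = 322 with buyers paying $16 and sellers receiving $12 (the $4 wedge).
Burden on buyers: $1; on sellers: $3. (They sum to $4.)
The less price-elastic side of the market bears the larger share of a per-unit tax.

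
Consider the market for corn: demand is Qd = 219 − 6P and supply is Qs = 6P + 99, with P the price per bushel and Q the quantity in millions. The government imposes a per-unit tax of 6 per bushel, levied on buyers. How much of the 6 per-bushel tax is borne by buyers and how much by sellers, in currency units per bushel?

Buyers bear 3 per bushel; sellers bear 3 per bushel.

Without the tax, 219 − 6P = 6P + 99 gives 12P = 120, so P* = 10 and Q* = 159.
With the tax collected from buyers, demand (in seller-price terms) shifts: Qd = 219 − 6(P + 6).
New equilibrium: buyers pay 13, sellers receive 7, Q = 141. (Wedge: Pb − Ps = 6.)
Burden on buyers: 3; on sellers: 3. (They sum to 6.)
The less price-elastic side of the market bears the larger share of a per-unit tax.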